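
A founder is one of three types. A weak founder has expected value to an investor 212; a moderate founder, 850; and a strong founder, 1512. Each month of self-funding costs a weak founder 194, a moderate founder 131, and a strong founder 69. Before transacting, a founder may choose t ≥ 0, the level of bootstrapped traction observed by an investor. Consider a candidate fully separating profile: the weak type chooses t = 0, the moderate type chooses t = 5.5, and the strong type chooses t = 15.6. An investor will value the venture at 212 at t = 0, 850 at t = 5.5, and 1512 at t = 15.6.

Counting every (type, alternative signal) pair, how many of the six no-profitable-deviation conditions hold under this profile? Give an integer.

Weak (own payoff 212): to t=5.5 gives 850 − 194×5.5 = -217 → no gain ✓; to t=15.6 gives 1512 − 194×15.6 = -1514.4 → no gain ✓.
Moderate (own payoff 850 − 131×5.5 = 129.5): to t=0 gives 212 → profitable ✗; to t=15.6 gives 1512 − 131×15.6 = -531.6 → no gain ✓.
Strong (own payoff 1512 − 69×15.6 = 435.6): to t=0 gives 212 → no gain ✓; to t=5.5 gives 850 − 69×5.5 = 470.5 → profitable ✗.
4 of the 6 constraints hold; not an equilibrium.

4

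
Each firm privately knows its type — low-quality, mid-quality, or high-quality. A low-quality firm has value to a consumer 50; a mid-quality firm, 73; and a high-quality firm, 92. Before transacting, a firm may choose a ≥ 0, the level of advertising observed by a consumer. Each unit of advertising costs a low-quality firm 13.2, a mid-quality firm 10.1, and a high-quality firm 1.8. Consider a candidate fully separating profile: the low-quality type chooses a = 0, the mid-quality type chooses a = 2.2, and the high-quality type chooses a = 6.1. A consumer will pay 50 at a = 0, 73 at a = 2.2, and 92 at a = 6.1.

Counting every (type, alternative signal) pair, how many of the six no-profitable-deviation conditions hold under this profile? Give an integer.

Mid-quality (own payoff 73 − 10.1×2.2 = 50.78): to a=0 gives 50 → no gain ✓; to a=6.1 gives 92 − 10.1×6.1 = 30.39 → no gain ✓.
Low-quality (own payoff 50): to a=2.2 gives 73 − 13.2×2.2 = 43.96 → no gain ✓; to a=6.1 gives 92 − 13.2×6.1 = 11.48 → no gain ✓.
High-quality (own payoff 92 − 1.8×6.1 = 81.02): to a=0 gives 50 → no gain ✓; to a=2.2 gives 73 − 1.8×2.2 = 69.04 → no gain ✓.
6 of the 6 constraints hold; this profile is a separating equilibrium.

6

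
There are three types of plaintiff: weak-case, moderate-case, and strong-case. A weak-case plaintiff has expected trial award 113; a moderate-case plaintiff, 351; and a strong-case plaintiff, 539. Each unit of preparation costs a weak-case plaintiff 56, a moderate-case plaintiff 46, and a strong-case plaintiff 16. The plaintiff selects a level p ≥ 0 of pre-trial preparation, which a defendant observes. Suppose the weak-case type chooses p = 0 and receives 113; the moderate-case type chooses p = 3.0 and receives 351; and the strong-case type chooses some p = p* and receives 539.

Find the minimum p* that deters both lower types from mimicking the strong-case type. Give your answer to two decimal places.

Weak-case type (on-path payoff 113) won't mimic when 113 ≥ 539 − 56·p*, i.e. p* ≥ 7.61.
Moderate-case type (on-path payoff 351 − 46×3.0 = 213) won't mimic when 213 ≥ 539 − 46·p*, i.e. p* ≥ 7.09.
Both must hold, so p* = max(7.61, 7.09) = 7.61. The weak-case type's constraint binds.

7.61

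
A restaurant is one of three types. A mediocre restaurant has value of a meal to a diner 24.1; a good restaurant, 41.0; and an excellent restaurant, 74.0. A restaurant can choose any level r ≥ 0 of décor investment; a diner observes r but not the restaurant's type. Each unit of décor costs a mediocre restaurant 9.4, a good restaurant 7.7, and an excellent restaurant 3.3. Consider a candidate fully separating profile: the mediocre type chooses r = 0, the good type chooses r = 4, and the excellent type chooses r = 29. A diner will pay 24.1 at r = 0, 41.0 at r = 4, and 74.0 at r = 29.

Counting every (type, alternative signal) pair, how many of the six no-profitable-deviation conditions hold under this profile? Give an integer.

Mediocre (own payoff 24.1): to r=4 gives 41.0 − 9.4×4 = 3.4 → no gain ✓; to r=29 gives 74.0 − 9.4×29 = -198.6 → no gain ✓.
Good (own payoff 41.0 − 7.7×4 = 10.2): to r=0 gives 24.1 → profitable ✗; to r=29 gives 74.0 − 7.7×29 = -149.3 → no gain ✓.
Excellent (own payoff 74.0 − 3.3×29 = -21.7): to r=0 gives 24.1 → profitable ✗; to r=4 gives 41.0 − 3.3×4 = 27.8 → profitable ✗.
3 of the 6 constraints hold; not an equilibrium.

3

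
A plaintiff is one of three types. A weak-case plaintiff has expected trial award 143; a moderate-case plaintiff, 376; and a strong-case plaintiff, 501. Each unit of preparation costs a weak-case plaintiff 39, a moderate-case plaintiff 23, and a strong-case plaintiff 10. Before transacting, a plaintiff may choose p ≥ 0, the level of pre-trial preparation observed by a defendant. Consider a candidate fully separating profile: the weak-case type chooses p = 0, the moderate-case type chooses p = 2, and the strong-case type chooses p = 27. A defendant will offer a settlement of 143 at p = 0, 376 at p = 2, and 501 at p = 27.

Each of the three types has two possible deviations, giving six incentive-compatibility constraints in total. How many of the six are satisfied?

4

Moderate-case (own payoff 376 − 23×2 = 330): to p=0 gives 143 → no gain ✓; to p=27 gives 501 − 23×27 = -120 → no gain ✓.
Weak-case (own payoff 143): to p=2 gives 376 − 39×2 = 298 → profitable ✗; to p=27 gives 501 − 39×27 = -552 → no gain ✓.
Strong-case (own payoff 501 − 10×27 = 231): to p=0 gives 143 → no gain ✓; to p=2 gives 376 − 10×2 = 356 → profitable ✗.
4 of the 6 constraints hold; not an equilibrium.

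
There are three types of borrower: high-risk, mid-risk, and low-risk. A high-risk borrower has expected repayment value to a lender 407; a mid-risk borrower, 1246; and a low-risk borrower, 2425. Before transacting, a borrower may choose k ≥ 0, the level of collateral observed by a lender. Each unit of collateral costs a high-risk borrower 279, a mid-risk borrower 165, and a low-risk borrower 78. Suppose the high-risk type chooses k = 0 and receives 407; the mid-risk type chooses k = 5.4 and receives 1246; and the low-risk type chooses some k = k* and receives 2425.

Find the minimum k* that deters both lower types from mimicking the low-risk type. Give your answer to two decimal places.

Mid-risk type (on-path payoff 1246 − 165×5.4 = 355) won't mimic when 355 ≥ 2425 − 165·k*, i.e. k* ≥ 12.55.
High-risk type (on-path payoff 407) won't mimic when 407 ≥ 2425 − 279·k*, i.e. k* ≥ 7.23.
Both must hold, so k* = max(7.23, 12.55) = 12.55. The mid-risk type's constraint binds.

12.55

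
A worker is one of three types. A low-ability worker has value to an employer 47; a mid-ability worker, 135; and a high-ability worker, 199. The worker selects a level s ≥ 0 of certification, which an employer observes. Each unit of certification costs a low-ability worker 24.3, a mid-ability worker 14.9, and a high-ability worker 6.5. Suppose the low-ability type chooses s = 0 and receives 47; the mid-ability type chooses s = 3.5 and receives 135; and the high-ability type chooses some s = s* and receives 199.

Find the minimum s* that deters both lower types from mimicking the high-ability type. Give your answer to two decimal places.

7.80

Low-ability type (on-path payoff 47) won't mimic when 47 ≥ 199 − 24.3·s*, i.e. s* ≥ 6.26.
Mid-ability type (on-path payoff 135 − 14.9×3.5 = 82.85) won't mimic when 82.85 ≥ 199 − 14.9·s*, i.e. s* ≥ 7.80.
Both must hold, so s* = max(6.26, 7.80) = 7.80. The mid-ability type's constraint binds.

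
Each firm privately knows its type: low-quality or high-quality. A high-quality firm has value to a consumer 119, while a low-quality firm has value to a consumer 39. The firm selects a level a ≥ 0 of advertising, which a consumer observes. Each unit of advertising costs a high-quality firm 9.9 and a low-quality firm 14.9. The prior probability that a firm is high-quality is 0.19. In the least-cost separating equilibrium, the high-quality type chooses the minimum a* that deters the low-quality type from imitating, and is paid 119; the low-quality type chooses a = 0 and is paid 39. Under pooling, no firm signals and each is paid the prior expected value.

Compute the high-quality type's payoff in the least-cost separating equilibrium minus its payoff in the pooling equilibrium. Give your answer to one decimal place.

11.6

Least-cost separating signal: a* solves 39 = 119 − 14.9·a*, so a* = (119 − 39)/14.9 ≈ 5.3691.
High-quality type's separating payoff: 119 − 9.9 × a* = 119 − 9.9 × (119 − 39)/14.9 = 119 − 792/14.9 ≈ 65.846.
Pooling payoff: 0.19 × 119 + 0.81 × 39 = 54.2.
Difference: 65.846 − 54.2 = 11.646, i.e. 11.6 to one decimal place.
The high-quality type prefers to separate.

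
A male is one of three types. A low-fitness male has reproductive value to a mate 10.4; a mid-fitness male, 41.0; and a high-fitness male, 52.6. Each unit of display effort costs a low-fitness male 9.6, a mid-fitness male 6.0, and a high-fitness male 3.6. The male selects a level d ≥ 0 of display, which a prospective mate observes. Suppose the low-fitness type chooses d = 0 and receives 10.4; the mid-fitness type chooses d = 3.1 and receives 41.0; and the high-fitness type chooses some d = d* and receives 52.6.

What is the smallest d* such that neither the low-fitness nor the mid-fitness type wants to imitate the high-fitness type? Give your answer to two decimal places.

5.03

Low-fitness type (on-path payoff 10.4) won't mimic when 10.4 ≥ 52.6 − 9.6·d*, i.e. d* ≥ 4.40.
Mid-fitness type (on-path payoff 41.0 − 6.0×3.1 = 22.4) won't mimic when 22.4 ≥ 52.6 − 6.0·d*, i.e. d* ≥ 5.03.
Both must hold, so d* = max(4.40, 5.03) = 5.03. The mid-fitness type's constraint binds.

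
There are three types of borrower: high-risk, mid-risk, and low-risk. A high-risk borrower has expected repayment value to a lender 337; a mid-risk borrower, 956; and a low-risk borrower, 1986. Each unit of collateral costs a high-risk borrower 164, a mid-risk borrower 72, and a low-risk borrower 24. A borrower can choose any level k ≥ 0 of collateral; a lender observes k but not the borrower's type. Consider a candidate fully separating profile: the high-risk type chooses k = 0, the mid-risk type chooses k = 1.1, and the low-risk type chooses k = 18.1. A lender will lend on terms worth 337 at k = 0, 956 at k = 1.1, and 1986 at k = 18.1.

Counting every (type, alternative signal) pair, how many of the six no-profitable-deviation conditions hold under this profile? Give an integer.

5

Low-risk (own payoff 1986 − 24×18.1 = 1551.6): to k=0 gives 337 → no gain ✓; to k=1.1 gives 956 − 24×1.1 = 929.6 → no gain ✓.
High-risk (own payoff 337): to k=1.1 gives 956 − 164×1.1 = 775.6 → profitable ✗; to k=18.1 gives 1986 − 164×18.1 = -982.4 → no gain ✓.
Mid-risk (own payoff 956 − 72×1.1 = 876.8): to k=0 gives 337 → no gain ✓; to k=18.1 gives 1986 − 72×18.1 = 682.8 → no gain ✓.
5 of the 6 constraints hold; not an equilibrium.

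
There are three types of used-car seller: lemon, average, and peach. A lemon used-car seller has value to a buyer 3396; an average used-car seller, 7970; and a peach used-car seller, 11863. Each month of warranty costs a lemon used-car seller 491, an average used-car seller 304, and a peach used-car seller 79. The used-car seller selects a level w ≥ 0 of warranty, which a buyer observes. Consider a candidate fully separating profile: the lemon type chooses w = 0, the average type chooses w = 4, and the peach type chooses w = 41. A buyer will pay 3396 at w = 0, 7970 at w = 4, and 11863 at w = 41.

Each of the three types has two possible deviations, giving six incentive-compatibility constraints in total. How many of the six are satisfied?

5

Average (own payoff 7970 − 304×4 = 6754): to w=0 gives 3396 → no gain ✓; to w=41 gives 11863 − 304×41 = -601 → no gain ✓.
Lemon (own payoff 3396): to w=4 gives 7970 − 491×4 = 6006 → profitable ✗; to w=41 gives 11863 − 491×41 = -8268 → no gain ✓.
Peach (own payoff 11863 − 79×41 = 8624): to w=0 gives 3396 → no gain ✓; to w=4 gives 7970 − 79×4 = 7654 → no gain ✓.
5 of the 6 constraints hold; not an equilibrium.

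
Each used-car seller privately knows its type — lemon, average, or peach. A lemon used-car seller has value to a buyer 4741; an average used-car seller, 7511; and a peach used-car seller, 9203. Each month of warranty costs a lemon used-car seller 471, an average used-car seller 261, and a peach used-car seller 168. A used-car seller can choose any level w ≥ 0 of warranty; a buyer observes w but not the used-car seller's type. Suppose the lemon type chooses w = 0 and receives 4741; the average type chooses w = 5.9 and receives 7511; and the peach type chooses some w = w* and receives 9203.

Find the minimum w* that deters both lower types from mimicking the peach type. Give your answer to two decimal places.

Lemon type (on-path payoff 4741) won't mimic when 4741 ≥ 9203 − 471·w*, i.e. w* ≥ 9.47.
Average type (on-path payoff 7511 − 261×5.9 = 5971.1) won't mimic when 5971.1 ≥ 9203 − 261·w*, i.e. w* ≥ 12.38.
Both must hold, so w* = max(9.47, 12.38) = 12.38. The average type's constraint binds.

12.38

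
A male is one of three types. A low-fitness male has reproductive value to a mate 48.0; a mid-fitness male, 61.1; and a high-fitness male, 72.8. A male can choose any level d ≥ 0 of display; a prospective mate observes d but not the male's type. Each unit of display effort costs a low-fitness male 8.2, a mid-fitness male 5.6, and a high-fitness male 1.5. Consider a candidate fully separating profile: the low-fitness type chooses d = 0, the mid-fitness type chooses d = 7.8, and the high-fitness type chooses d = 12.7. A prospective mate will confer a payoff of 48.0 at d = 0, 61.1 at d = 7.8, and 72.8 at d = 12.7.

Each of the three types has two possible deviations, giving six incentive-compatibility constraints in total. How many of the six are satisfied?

Low-fitness (own payoff 48.0): to d=7.8 gives 61.1 − 8.2×7.8 = -2.86 → no gain ✓; to d=12.7 gives 72.8 − 8.2×12.7 = -31.34 → no gain ✓.
High-fitness (own payoff 72.8 − 1.5×12.7 = 53.75): to d=0 gives 48.0 → no gain ✓; to d=7.8 gives 61.1 − 1.5×7.8 = 49.4 → no gain ✓.
Mid-fitness (own payoff 61.1 − 5.6×7.8 = 17.42): to d=0 gives 48.0 → profitable ✗; to d=12.7 gives 72.8 − 5.6×12.7 = 1.68 → no gain ✓.
5 of the 6 constraints hold; not an equilibrium.

5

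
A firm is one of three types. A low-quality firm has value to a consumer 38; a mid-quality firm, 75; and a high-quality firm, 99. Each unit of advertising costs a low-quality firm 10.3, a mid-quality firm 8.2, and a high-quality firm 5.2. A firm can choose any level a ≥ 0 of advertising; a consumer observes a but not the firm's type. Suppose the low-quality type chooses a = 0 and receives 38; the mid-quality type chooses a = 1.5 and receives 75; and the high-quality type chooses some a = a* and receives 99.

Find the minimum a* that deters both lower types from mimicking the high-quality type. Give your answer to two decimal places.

5.92

Mid-quality type (on-path payoff 75 − 8.2×1.5 = 62.7) won't mimic when 62.7 ≥ 99 − 8.2·a*, i.e. a* ≥ 4.43.
Low-quality type (on-path payoff 38) won't mimic when 38 ≥ 99 − 10.3·a*, i.e. a* ≥ 5.92.
Both must hold, so a* = max(5.92, 4.43) = 5.92. The low-quality type's constraint binds.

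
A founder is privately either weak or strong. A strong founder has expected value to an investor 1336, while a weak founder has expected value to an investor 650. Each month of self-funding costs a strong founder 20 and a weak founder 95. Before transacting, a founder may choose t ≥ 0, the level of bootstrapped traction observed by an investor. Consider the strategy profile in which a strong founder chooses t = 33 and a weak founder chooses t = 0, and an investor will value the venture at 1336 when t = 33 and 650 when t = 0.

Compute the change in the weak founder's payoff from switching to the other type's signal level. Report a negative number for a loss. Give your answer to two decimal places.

Playing t = 0 the weak founder receives 650.
Deviating to t = 33 brings payment 1336 at cost 95 × 33 = 3135, netting -1799.
Gain from deviating: -1799 − 650 = -2449.00.
The gain is negative, so the weak type's incentive-compatibility constraint is satisfied.

-2449.00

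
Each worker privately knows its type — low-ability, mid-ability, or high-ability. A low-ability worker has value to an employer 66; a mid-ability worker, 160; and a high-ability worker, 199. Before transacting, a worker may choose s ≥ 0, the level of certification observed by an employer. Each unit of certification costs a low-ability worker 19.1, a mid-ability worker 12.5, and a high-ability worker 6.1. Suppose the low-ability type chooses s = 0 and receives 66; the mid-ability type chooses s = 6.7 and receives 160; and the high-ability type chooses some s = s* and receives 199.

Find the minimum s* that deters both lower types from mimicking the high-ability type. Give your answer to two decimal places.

9.82

Low-ability type (on-path payoff 66) won't mimic when 66 ≥ 199 − 19.1·s*, i.e. s* ≥ 6.96.
Mid-ability type (on-path payoff 160 − 12.5×6.7 = 76.25) won't mimic when 76.25 ≥ 199 − 12.5·s*, i.e. s* ≥ 9.82.
Both must hold, so s* = max(6.96, 9.82) = 9.82. The mid-ability type's constraint binds.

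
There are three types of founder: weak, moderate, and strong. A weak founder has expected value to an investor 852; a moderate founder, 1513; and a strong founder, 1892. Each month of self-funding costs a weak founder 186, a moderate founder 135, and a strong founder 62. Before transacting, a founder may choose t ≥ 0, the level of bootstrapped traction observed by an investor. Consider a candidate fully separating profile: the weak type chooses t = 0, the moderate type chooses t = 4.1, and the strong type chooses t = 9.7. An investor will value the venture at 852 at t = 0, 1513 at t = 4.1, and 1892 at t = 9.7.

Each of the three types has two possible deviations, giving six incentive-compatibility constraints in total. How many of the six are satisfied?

6

Moderate (own payoff 1513 − 135×4.1 = 959.5): to t=0 gives 852 → no gain ✓; to t=9.7 gives 1892 − 135×9.7 = 582.5 → no gain ✓.
Strong (own payoff 1892 − 62×9.7 = 1290.6): to t=0 gives 852 → no gain ✓; to t=4.1 gives 1513 − 62×4.1 = 1258.8 → no gain ✓.
Weak (own payoff 852): to t=4.1 gives 1513 − 186×4.1 = 750.4 → no gain ✓; to t=9.7 gives 1892 − 186×9.7 = 87.8 → no gain ✓.
6 of the 6 constraints hold; this profile is a separating equilibrium.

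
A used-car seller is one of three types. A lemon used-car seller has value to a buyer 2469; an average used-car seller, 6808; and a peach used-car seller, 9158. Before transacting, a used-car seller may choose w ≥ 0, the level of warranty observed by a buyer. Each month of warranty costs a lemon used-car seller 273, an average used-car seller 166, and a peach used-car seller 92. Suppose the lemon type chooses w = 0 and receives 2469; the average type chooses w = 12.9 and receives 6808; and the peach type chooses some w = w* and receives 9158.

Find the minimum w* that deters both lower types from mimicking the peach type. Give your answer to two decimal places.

Lemon type (on-path payoff 2469) won't mimic when 2469 ≥ 9158 − 273·w*, i.e. w* ≥ 24.50.
Average type (on-path payoff 6808 − 166×12.9 = 4666.6) won't mimic when 4666.6 ≥ 9158 − 166·w*, i.e. w* ≥ 27.06.
Both must hold, so w* = max(24.50, 27.06) = 27.06. The average type's constraint binds.

27.06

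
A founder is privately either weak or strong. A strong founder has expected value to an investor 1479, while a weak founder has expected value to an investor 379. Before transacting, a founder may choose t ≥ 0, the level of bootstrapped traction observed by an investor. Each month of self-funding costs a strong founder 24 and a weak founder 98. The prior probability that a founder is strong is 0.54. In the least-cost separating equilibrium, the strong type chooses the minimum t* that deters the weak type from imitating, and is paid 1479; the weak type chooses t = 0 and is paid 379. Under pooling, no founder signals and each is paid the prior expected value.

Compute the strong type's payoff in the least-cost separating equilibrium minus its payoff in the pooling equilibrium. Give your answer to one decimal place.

Least-cost separating signal: t* solves 379 = 1479 − 98·t*, so t* = (1479 − 379)/98 ≈ 11.2245.
Strong type's separating payoff: 1479 − 24 × t* = 1479 − 24 × (1479 − 379)/98 = 1479 − 26400/98 ≈ 1209.612.
Pooling payoff: 0.54 × 1479 + 0.46 × 379 = 973.
Difference: 1209.612 − 973 = 236.612, i.e. 236.6 to one decimal place.
The strong type prefers to separate.

236.6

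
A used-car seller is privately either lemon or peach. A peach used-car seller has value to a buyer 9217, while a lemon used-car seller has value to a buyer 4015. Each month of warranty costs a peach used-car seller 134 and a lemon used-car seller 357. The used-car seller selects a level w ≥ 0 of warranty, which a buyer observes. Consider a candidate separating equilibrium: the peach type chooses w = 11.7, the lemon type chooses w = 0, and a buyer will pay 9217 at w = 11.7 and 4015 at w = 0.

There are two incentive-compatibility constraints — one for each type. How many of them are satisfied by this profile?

Lemon type: stay at 0 → 4015; mimic → 9217 − 357 × 11.7 = 5040.1. IC fails (4015 < 5040.1).
Peach type: signal → 9217 − 134 × 11.7 = 7649.2; deviate to 0 → 4015. IC holds (7649.2 ≥ 4015).
1 of 2 constraints hold, so this profile is not an equilibrium.

1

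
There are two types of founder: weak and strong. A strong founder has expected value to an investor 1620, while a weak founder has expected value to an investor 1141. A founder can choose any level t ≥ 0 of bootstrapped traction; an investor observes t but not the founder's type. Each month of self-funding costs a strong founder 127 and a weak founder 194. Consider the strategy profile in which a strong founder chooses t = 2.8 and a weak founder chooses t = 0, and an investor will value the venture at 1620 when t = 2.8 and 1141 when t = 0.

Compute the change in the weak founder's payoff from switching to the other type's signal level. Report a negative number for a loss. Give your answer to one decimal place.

Playing t = 0 the weak founder receives 1141.
Deviating to t = 2.8 brings payment 1620 at cost 194 × 2.8 = 543.2, netting 1076.8.
Gain from deviating: 1076.8 − 1141 = -64.2.
The gain is negative, so the weak type's incentive-compatibility constraint is satisfied.

-64.2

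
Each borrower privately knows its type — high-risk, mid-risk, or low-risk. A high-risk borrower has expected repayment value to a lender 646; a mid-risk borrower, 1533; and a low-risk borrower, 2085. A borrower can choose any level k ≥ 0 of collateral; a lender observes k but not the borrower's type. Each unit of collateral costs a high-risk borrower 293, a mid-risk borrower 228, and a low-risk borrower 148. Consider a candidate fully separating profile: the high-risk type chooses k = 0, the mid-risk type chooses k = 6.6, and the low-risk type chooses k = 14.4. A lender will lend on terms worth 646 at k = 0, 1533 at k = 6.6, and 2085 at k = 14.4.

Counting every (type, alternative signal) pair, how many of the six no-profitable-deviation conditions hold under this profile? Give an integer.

High-risk (own payoff 646): to k=6.6 gives 1533 − 293×6.6 = -400.8 → no gain ✓; to k=14.4 gives 2085 − 293×14.4 = -2134.2 → no gain ✓.
Low-risk (own payoff 2085 − 148×14.4 = -46.2): to k=0 gives 646 → profitable ✗; to k=6.6 gives 1533 − 148×6.6 = 556.2 → profitable ✗.
Mid-risk (own payoff 1533 − 228×6.6 = 28.2): to k=0 gives 646 → profitable ✗; to k=14.4 gives 2085 − 228×14.4 = -1198.2 → no gain ✓.
3 of the 6 constraints hold; not an equilibrium.

3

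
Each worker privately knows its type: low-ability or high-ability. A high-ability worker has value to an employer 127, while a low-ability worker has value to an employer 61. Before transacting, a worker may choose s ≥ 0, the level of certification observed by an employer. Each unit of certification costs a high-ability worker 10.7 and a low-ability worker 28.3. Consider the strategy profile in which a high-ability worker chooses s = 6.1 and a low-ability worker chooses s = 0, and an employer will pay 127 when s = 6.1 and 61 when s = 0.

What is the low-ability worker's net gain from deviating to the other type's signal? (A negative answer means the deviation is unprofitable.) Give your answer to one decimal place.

-106.6

Playing s = 0 the low-ability worker receives 61.
Deviating to s = 6.1 brings payment 127 at cost 28.3 × 6.1 = 172.63, netting -45.63.
Gain from deviating: -45.63 − 61 = -106.63, i.e. -106.6 to one decimal place.
The gain is negative, so the low-ability type's incentive-compatibility constraint is satisfied.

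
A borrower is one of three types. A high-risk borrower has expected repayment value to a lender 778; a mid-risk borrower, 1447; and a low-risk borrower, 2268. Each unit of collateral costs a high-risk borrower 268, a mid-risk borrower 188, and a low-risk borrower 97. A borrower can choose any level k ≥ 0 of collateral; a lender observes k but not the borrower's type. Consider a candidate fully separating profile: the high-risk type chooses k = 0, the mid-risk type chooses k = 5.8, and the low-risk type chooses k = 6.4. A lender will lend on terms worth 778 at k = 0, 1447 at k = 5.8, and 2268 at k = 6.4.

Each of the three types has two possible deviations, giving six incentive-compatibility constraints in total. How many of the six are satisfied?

Mid-risk (own payoff 1447 − 188×5.8 = 356.6): to k=0 gives 778 → profitable ✗; to k=6.4 gives 2268 − 188×6.4 = 1064.8 → profitable ✗.
High-risk (own payoff 778): to k=5.8 gives 1447 − 268×5.8 = -107.4 → no gain ✓; to k=6.4 gives 2268 − 268×6.4 = 552.8 → no gain ✓.
Low-risk (own payoff 2268 − 97×6.4 = 1647.2): to k=0 gives 778 → no gain ✓; to k=5.8 gives 1447 − 97×5.8 = 884.4 → no gain ✓.
4 of the 6 constraints hold; not an equilibrium.

4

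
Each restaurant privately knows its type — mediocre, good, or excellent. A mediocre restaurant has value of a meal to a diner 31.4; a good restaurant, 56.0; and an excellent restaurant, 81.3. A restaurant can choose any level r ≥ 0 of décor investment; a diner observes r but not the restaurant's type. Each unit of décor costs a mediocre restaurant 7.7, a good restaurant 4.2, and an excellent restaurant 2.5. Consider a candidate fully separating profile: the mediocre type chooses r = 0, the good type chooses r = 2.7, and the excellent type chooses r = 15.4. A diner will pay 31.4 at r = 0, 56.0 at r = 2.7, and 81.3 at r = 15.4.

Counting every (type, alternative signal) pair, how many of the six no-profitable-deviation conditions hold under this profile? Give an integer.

4

Excellent (own payoff 81.3 − 2.5×15.4 = 42.8): to r=0 gives 31.4 → no gain ✓; to r=2.7 gives 56.0 − 2.5×2.7 = 49.25 → profitable ✗.
Good (own payoff 56.0 − 4.2×2.7 = 44.66): to r=0 gives 31.4 → no gain ✓; to r=15.4 gives 81.3 − 4.2×15.4 = 16.62 → no gain ✓.
Mediocre (own payoff 31.4): to r=2.7 gives 56.0 − 7.7×2.7 = 35.21 → profitable ✗; to r=15.4 gives 81.3 − 7.7×15.4 = -37.28 → no gain ✓.
4 of the 6 constraints hold; not an equilibrium.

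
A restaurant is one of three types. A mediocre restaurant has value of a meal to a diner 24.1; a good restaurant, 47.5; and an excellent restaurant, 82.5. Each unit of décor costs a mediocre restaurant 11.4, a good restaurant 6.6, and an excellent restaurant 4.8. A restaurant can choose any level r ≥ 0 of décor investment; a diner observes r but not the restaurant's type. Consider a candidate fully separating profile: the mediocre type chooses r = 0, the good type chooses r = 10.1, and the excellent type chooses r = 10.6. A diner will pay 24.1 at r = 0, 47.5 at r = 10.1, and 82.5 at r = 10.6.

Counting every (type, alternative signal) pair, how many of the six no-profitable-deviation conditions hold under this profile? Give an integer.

4

Good (own payoff 47.5 − 6.6×10.1 = -19.16): to r=0 gives 24.1 → profitable ✗; to r=10.6 gives 82.5 − 6.6×10.6 = 12.54 → profitable ✗.
Mediocre (own payoff 24.1): to r=10.1 gives 47.5 − 11.4×10.1 = -67.64 → no gain ✓; to r=10.6 gives 82.5 − 11.4×10.6 = -38.34 → no gain ✓.
Excellent (own payoff 82.5 − 4.8×10.6 = 31.62): to r=0 gives 24.1 → no gain ✓; to r=10.1 gives 47.5 − 4.8×10.1 = -0.98 → no gain ✓.
4 of the 6 constraints hold; not an equilibrium.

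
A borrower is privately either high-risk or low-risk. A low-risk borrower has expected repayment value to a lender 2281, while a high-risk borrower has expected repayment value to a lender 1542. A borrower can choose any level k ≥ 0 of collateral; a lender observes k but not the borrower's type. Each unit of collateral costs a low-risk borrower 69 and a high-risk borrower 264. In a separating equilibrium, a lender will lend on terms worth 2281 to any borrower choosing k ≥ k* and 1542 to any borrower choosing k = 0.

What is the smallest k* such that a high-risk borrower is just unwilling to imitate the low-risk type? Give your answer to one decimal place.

A high-risk borrower choosing k = 0 receives 1542.
Imitating at k* instead would pay 2281 at cost 264·k*, netting 2281 − 264·k*.
Indifference: 1542 = 2281 − 264·k*, so k* = (2281 − 1542) / 264 ≈ 2.8.
This is the high-risk type's binding incentive-compatibility constraint; any k ≥ 2.8 sustains separation on that side.

2.8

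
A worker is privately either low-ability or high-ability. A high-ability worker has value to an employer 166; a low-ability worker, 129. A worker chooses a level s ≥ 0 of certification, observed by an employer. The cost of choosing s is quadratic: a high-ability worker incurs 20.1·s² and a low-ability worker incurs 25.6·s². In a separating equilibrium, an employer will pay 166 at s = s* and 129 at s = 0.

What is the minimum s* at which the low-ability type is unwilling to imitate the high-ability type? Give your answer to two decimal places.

The low-ability type at s = 0 receives 129; imitating at s* yields 166 − 25.6·s*².
Indifference: 129 = 166 − 25.6·s*², so s*² = (166 − 129) / 25.6 ≈ 1.4453.
s* = √1.4453 ≈ 1.20.

1.20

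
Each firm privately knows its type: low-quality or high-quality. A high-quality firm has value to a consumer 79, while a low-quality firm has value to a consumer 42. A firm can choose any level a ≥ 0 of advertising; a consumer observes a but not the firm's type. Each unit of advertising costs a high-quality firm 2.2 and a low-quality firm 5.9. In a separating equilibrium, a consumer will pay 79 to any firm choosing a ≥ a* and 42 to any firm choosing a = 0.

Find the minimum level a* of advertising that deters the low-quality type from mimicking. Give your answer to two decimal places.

6.27

A low-quality firm choosing a = 0 receives 42.
Imitating at a* instead would pay 79 at cost 5.9·a*, netting 79 − 5.9·a*.
Indifference: 42 = 79 − 5.9·a*, so a* = (79 − 42) / 5.9 ≈ 6.27.
At a* the low-quality type's incentive constraint just binds; the high-quality type strictly prefers a* since its per-unit cost is lower.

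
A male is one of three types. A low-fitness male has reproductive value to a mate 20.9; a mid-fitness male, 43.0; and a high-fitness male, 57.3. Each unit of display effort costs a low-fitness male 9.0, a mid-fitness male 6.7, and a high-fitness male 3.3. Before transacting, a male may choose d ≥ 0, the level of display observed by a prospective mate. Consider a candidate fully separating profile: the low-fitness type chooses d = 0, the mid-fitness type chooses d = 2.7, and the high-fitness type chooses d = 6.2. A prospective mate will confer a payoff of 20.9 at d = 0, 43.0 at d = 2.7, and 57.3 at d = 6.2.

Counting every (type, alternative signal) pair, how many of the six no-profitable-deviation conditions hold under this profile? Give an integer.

6

Mid-fitness (own payoff 43.0 − 6.7×2.7 = 24.91): to d=0 gives 20.9 → no gain ✓; to d=6.2 gives 57.3 − 6.7×6.2 = 15.76 → no gain ✓.
Low-fitness (own payoff 20.9): to d=2.7 gives 43.0 − 9.0×2.7 = 18.7 → no gain ✓; to d=6.2 gives 57.3 − 9.0×6.2 = 1.5 → no gain ✓.
High-fitness (own payoff 57.3 − 3.3×6.2 = 36.84): to d=0 gives 20.9 → no gain ✓; to d=2.7 gives 43.0 − 3.3×2.7 = 34.09 → no gain ✓.
6 of the 6 constraints hold; this profile is a separating equilibrium.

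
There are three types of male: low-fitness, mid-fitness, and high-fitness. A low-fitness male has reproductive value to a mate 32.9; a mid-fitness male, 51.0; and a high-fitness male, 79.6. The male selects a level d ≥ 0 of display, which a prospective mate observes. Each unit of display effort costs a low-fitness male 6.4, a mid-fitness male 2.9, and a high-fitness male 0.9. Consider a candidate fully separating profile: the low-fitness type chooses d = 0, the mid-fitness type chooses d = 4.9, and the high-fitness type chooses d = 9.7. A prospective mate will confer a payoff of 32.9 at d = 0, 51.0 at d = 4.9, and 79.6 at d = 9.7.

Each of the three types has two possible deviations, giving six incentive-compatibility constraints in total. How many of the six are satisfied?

5

Mid-fitness (own payoff 51.0 − 2.9×4.9 = 36.79): to d=0 gives 32.9 → no gain ✓; to d=9.7 gives 79.6 − 2.9×9.7 = 51.47 → profitable ✗.
Low-fitness (own payoff 32.9): to d=4.9 gives 51.0 − 6.4×4.9 = 19.64 → no gain ✓; to d=9.7 gives 79.6 − 6.4×9.7 = 17.52 → no gain ✓.
High-fitness (own payoff 79.6 − 0.9×9.7 = 70.87): to d=0 gives 32.9 → no gain ✓; to d=4.9 gives 51.0 − 0.9×4.9 = 46.59 → no gain ✓.
5 of the 6 constraints hold; not an equilibrium.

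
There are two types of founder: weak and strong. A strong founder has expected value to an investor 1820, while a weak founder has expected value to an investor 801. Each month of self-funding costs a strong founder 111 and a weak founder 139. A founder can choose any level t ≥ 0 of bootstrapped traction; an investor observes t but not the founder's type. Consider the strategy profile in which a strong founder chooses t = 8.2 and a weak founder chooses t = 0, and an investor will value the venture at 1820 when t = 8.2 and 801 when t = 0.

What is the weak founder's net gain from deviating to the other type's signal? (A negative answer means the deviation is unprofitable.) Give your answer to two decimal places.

Playing t = 0 the weak founder receives 801.
Deviating to t = 8.2 brings payment 1820 at cost 139 × 8.2 = 1139.8, netting 680.2.
Gain from deviating: 680.2 − 801 = -120.80.
The gain is negative, so the weak type's incentive-compatibility constraint is satisfied.

-120.80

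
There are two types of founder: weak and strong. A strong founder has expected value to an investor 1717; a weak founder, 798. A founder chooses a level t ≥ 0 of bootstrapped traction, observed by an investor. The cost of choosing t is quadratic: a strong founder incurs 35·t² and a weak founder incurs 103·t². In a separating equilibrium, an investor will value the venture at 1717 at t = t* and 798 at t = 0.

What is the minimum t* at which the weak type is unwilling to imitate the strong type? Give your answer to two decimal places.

The weak type at t = 0 receives 798; imitating at t* yields 1717 − 103·t*².
Indifference: 798 = 1717 − 103·t*², so t*² = (1717 − 798) / 103 ≈ 8.9223.
t* = √8.9223 ≈ 2.99.

2.99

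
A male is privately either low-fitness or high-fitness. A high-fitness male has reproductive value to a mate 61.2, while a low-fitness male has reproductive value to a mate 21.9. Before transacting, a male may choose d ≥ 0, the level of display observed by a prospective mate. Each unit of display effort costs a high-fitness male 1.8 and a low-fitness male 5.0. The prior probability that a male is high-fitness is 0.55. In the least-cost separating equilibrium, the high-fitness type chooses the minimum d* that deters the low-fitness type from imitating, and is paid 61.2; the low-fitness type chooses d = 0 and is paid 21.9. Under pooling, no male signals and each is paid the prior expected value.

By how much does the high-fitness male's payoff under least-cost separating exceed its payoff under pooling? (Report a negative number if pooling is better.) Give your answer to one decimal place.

3.5

Least-cost separating signal: d* solves 21.9 = 61.2 − 5.0·d*, so d* = (61.2 − 21.9)/5.0 = 7.86.
High-fitness type's separating payoff: 61.2 − 1.8 × d* = 61.2 − 1.8 × (61.2 − 21.9)/5.0 = 61.2 − 70.74/5.0 = 47.052.
Pooling payoff: 0.55 × 61.2 + 0.45 × 21.9 = 43.515.
Difference: 47.052 − 43.515 = 3.537, i.e. 3.5 to one decimal place.
The high-fitness type prefers to separate.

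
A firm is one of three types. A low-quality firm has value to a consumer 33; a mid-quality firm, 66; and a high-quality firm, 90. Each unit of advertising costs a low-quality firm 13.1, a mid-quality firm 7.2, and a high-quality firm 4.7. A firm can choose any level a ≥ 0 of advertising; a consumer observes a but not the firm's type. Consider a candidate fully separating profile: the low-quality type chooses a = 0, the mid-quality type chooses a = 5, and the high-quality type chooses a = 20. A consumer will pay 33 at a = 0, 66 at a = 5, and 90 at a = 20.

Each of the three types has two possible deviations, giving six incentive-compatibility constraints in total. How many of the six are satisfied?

3

Mid-quality (own payoff 66 − 7.2×5 = 30): to a=0 gives 33 → profitable ✗; to a=20 gives 90 − 7.2×20 = -54 → no gain ✓.
High-quality (own payoff 90 − 4.7×20 = -4): to a=0 gives 33 → profitable ✗; to a=5 gives 66 − 4.7×5 = 42.5 → profitable ✗.
Low-quality (own payoff 33): to a=5 gives 66 − 13.1×5 = 0.5 → no gain ✓; to a=20 gives 90 − 13.1×20 = -172 → no gain ✓.
3 of the 6 constraints hold; not an equilibrium.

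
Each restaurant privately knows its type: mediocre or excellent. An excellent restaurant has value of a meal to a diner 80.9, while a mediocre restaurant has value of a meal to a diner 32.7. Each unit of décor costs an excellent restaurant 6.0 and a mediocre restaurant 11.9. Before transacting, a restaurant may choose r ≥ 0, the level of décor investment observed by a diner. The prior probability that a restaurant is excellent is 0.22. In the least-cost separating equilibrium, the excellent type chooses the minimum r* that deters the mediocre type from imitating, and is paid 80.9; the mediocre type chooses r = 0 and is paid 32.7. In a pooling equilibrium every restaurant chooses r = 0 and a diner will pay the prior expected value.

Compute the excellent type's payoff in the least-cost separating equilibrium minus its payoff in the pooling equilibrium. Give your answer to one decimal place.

13.3

Least-cost separating signal: r* solves 32.7 = 80.9 − 11.9·r*, so r* = (80.9 − 32.7)/11.9 ≈ 4.0504.
Excellent type's separating payoff: 80.9 − 6.0 × r* = 80.9 − 6.0 × (80.9 − 32.7)/11.9 = 80.9 − 289.2/11.9 ≈ 56.597.
Pooling payoff: 0.22 × 80.9 + 0.78 × 32.7 = 43.304.
Difference: 56.597 − 43.304 = 13.293, i.e. 13.3 to one decimal place.
The excellent type prefers to separate.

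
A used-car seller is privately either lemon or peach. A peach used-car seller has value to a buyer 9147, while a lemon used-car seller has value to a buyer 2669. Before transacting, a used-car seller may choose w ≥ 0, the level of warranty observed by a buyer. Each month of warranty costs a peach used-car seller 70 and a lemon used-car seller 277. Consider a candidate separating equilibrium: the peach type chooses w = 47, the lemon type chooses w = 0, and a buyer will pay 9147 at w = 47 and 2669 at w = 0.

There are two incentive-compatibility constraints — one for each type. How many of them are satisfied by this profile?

2

Peach type: signal → 9147 − 70 × 47 = 5857; deviate to 0 → 2669. IC holds (5857 ≥ 2669).
Lemon type: stay at 0 → 2669; mimic → 9147 − 277 × 47 = -3872. IC holds (2669 ≥ -3872).
2 of 2 constraints hold, so this is a separating equilibrium.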